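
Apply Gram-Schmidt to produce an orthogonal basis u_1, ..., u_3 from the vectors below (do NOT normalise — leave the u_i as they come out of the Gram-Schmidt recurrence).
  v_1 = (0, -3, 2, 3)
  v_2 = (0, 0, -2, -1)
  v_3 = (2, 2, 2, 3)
Orthogonal basis:
  u_1 = (0, -3, 2, 3)
  u_2 = (0, -21/22, -15/11, -1/22)
  u_3 = (2, 80/61, -60/61, 120/61)

Apply the Gram-Schmidt recurrence
  u_1 = v_1
  u_i = v_i − Σ_{j<i} ((v_i · u_j) / (u_j · u_j)) · u_j.

Step by step this gives:
  u_1 = (0, -3, 2, 3)
  u_2 = (0, -21/22, -15/11, -1/22)
  u_3 = (2, 80/61, -60/61, 120/61)

Orthogonality check:
  u_2 · u_1 = 0 (should be 0)
  u_3 · u_1 = 0 (should be 0)
  u_3 · u_2 = 0 (should be 0)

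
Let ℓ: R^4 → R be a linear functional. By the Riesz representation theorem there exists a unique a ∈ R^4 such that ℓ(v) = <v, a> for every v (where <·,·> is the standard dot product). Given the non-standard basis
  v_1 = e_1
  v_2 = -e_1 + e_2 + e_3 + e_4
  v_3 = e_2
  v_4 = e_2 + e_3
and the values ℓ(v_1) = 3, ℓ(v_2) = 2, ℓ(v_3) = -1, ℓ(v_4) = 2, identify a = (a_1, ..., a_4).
a = (3, -1, 3, 3)

Write a = (a_1, ..., a_4) in the standard basis. For each basis vector v_i, ℓ(v_i) = <v_i, a> is a linear equation in the a_j's. Collect the n equations into a matrix system V a = ℓ, where row i of V is v_i (expressed in the standard basis). Since V is invertible (lower-triangular with 1s on the diagonal, up to permutation), solve by back-substitution:
  V =
[[1, 0, 0, 0],
 [-1, 1, 1, 1],
 [0, 1, 0, 0],
 [0, 1, 1, 0]]
  V a = (3, 2, -1, 2)
Solving gives a = (3, -1, 3, 3).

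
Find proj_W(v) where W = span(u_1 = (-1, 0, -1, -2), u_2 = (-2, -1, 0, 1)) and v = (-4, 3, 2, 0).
proj_W(v) = (-2, -5/6, -1/3, 1/6)

Set up U = [u_1 | ... | u_2] ∈ R^(4×2). The projector onto W = col(U) is P = U (U^T U)^(-1) U^T.
Compute U^T U =
  [6, 0]
  [0, 6],
and U^T v = (2, 5).
Solve U^T U · c = U^T v for the coefficients: c = (1/3, 5/6). The projection is proj_W(v) = U c.
Check: (v - proj_W(v)) · u_1 = 0  (should be 0).
Check: (v - proj_W(v)) · u_2 = 0  (should be 0).
Result: proj_W(v) = (-2, -5/6, -1/3, 1/6).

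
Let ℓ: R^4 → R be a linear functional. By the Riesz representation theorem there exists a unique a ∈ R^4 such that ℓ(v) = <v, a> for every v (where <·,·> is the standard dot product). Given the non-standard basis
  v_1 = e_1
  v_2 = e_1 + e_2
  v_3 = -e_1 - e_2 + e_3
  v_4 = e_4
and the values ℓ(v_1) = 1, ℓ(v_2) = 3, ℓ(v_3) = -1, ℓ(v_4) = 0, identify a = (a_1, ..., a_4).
a = (1, 2, 2, 0)

Write a = (a_1, ..., a_4) in the standard basis. For each basis vector v_i, ℓ(v_i) = <v_i, a> is a linear equation in the a_j's. Collect the n equations into a matrix system V a = ℓ, where row i of V is v_i (expressed in the standard basis). Since V is invertible (lower-triangular with 1s on the diagonal, up to permutation), solve by back-substitution:
  V =
[[1, 0, 0, 0],
 [1, 1, 0, 0],
 [-1, -1, 1, 0],
 [0, 0, 0, 1]]
  V a = (1, 3, -1, 0)
Solving gives a = (1, 2, 2, 0).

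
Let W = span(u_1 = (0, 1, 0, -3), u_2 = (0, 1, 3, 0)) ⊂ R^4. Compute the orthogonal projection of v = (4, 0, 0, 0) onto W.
proj_W(v) = (0, 0, 0, 0)

Set up U = [u_1 | ... | u_2] ∈ R^(4×2). The projector onto W = col(U) is P = U (U^T U)^(-1) U^T.
Compute U^T U =
  [10, 1]
  [1, 10],
and U^T v = (0, 0).
Solve U^T U · c = U^T v for the coefficients: c = (0, 0). The projection is proj_W(v) = U c.
Check: (v - proj_W(v)) · u_1 = 0  (should be 0).
Check: (v - proj_W(v)) · u_2 = 0  (should be 0).
Result: proj_W(v) = (0, 0, 0, 0).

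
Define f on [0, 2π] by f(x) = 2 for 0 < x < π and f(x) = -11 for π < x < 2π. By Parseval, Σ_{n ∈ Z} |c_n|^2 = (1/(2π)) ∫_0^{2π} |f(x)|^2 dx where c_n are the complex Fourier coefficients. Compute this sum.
Σ |c_n|^2 = 125/2

Parseval equates the L^2 energy of f (normalised by 1/(2π)) with the ℓ^2 sum of its Fourier coefficients: (1/(2π)) ∫_0^{2π} |f|^2 = Σ |c_n|^2.
Compute the left side: (1/(2π)) [∫_0^π 2^2 dx + ∫_π^{2π} (-11)^2 dx] = (1/(2π)) · (4π + 121π) = (4 + 121)/2 = 125/2.
So Σ_{n ∈ Z} |c_n|^2 = 125/2.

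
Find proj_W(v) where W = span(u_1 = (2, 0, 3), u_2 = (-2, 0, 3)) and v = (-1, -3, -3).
proj_W(v) = (-1, 0, -3)

Set up U = [u_1 | ... | u_2] ∈ R^(3×2). The projector onto W = col(U) is P = U (U^T U)^(-1) U^T.
Compute U^T U =
  [13, 5]
  [5, 13],
and U^T v = (-11, -7).
Solve U^T U · c = U^T v for the coefficients: c = (-3/4, -1/4). The projection is proj_W(v) = U c.
Check: (v - proj_W(v)) · u_1 = 0  (should be 0).
Check: (v - proj_W(v)) · u_2 = 0  (should be 0).
Result: proj_W(v) = (-1, 0, -3).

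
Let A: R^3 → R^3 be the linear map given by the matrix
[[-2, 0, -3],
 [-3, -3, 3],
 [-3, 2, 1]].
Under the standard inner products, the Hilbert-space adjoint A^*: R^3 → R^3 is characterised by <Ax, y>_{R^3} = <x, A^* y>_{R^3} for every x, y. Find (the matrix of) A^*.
A^* = A^T =
[[-2, -3, -3],
 [0, -3, 2],
 [-3, 3, 1]]

For real matrices with standard dot products, the defining identity <Ax, y> = <x, A^* y> gives (Ax)^T y = x^T (A^*) y, i.e. x^T A^T y = x^T (A^*) y. Since this holds for all x, y, we must have A^* = A^T. Therefore
A^* =
[[-2, -3, -3],
 [0, -3, 2],
 [-3, 3, 1]].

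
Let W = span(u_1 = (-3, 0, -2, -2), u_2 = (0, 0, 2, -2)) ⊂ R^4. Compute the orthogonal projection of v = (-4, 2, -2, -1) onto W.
proj_W(v) = (-54/17, 0, -89/34, -55/34)

Set up U = [u_1 | ... | u_2] ∈ R^(4×2). The projector onto W = col(U) is P = U (U^T U)^(-1) U^T.
Compute U^T U =
  [17, 0]
  [0, 8],
and U^T v = (18, -2).
Solve U^T U · c = U^T v for the coefficients: c = (18/17, -1/4). The projection is proj_W(v) = U c.
Check: (v - proj_W(v)) · u_1 = 0  (should be 0).
Check: (v - proj_W(v)) · u_2 = 0  (should be 0).
Result: proj_W(v) = (-54/17, 0, -89/34, -55/34).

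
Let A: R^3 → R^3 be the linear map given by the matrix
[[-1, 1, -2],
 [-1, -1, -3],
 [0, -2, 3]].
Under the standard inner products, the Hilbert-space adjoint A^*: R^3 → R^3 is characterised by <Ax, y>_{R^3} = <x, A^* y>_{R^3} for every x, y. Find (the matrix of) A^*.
A^* = A^T =
[[-1, -1, 0],
 [1, -1, -2],
 [-2, -3, 3]]

For real matrices with standard dot products, the defining identity <Ax, y> = <x, A^* y> gives (Ax)^T y = x^T (A^*) y, i.e. x^T A^T y = x^T (A^*) y. Since this holds for all x, y, we must have A^* = A^T. Therefore
A^* =
[[-1, -1, 0],
 [1, -1, -2],
 [-2, -3, 3]].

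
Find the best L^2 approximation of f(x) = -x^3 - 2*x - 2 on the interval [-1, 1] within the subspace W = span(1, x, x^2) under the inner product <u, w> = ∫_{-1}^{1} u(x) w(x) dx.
g(x) = -13*x/5 - 2

The best approximation g ∈ W is the orthogonal projection of f onto W. Writing g = a_0 + a_1 x + a_2 x^2, the coefficients solve the normal equations G · a = b where
  G_{ij} = <φ_i, φ_j> and b_i = <f, φ_i>, with φ_0 = 1, φ_1 = x, φ_2 = x^2.
G =
  [2, 0, 2/3]
  [0, 2/3, 0]
  [2/3, 0, 2/5],
b = (-4, -26/15, -4/3).
Solving gives a_0 = -2, a_1 = -13/5, a_2 = 0, so
  g(x) = -13*x/5 - 2.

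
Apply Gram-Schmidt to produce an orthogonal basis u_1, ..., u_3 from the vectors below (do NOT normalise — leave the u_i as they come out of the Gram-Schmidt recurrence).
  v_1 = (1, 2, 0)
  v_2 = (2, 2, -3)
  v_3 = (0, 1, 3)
Orthogonal basis:
  u_1 = (1, 2, 0)
  u_2 = (4/5, -2/5, -3)
  u_3 = (18/49, -9/49, 6/49)

Apply the Gram-Schmidt recurrence
  u_1 = v_1
  u_i = v_i − Σ_{j<i} ((v_i · u_j) / (u_j · u_j)) · u_j.

Step by step this gives:
  u_1 = (1, 2, 0)
  u_2 = (4/5, -2/5, -3)
  u_3 = (18/49, -9/49, 6/49)

Orthogonality check:
  u_2 · u_1 = 0 (should be 0)
  u_3 · u_1 = 0 (should be 0)
  u_3 · u_2 = 0 (should be 0)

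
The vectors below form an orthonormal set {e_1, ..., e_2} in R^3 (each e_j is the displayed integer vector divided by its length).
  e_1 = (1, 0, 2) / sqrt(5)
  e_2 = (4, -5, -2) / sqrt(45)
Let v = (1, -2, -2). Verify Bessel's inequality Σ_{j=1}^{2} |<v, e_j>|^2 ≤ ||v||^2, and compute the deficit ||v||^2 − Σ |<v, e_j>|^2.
Σ |<v, e_j>|^2 = 9; ||v||^2 = 9; deficit = 0

Write each e_j = u_j / sqrt(<u_j, u_j>) where u_j is the displayed integer vector. Then <v, e_j> = <v, u_j> / sqrt(<u_j, u_j>), so |<v, e_j>|^2 = <v, u_j>^2 / <u_j, u_j>.
Coefficients: <v, e_1> = -3/sqrt(5), <v, e_2> = 18/sqrt(45).
Square and sum: Σ |<v, e_j>|^2 = 9.
Compute ||v||^2 = v·v = 9.
Deficit = 9 − 9 = 0 ≥ 0, confirming Bessel's inequality. (The deficit equals ||v − Σ <v,e_j> e_j||^2, the squared distance from v to span{e_j}.)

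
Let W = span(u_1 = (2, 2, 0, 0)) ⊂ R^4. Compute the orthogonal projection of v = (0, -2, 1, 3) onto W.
proj_W(v) = (-1, -1, 0, 0)

Set up U = [u_1 | ... | u_1] ∈ R^(4×1). The projector onto W = col(U) is P = U (U^T U)^(-1) U^T.
Compute U^T U =
  [8],
and U^T v = (-4).
Solve U^T U · c = U^T v for the coefficients: c = (-1/2). The projection is proj_W(v) = U c.
Check: (v - proj_W(v)) · u_1 = 0  (should be 0).
Result: proj_W(v) = (-1, -1, 0, 0).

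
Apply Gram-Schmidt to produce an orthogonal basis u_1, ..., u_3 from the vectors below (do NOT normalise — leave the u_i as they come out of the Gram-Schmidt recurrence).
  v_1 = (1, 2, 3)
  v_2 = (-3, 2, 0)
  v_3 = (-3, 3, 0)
Orthogonal basis:
  u_1 = (1, 2, 3)
  u_2 = (-43/14, 13/7, -3/14)
  u_3 = (54/181, 81/181, -72/181)

Apply the Gram-Schmidt recurrence
  u_1 = v_1
  u_i = v_i − Σ_{j<i} ((v_i · u_j) / (u_j · u_j)) · u_j.

Step by step this gives:
  u_1 = (1, 2, 3)
  u_2 = (-43/14, 13/7, -3/14)
  u_3 = (54/181, 81/181, -72/181)

Orthogonality check:
  u_2 · u_1 = 0 (should be 0)
  u_3 · u_1 = 0 (should be 0)
  u_3 · u_2 = 0 (should be 0)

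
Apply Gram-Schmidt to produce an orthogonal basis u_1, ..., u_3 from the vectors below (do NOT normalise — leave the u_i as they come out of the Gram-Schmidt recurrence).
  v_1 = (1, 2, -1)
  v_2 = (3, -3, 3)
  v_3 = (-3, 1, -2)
Orthogonal basis:
  u_1 = (1, 2, -1)
  u_2 = (4, -1, 2)
  u_3 = (1/14, -1/7, -3/14)

Apply the Gram-Schmidt recurrence
  u_1 = v_1
  u_i = v_i − Σ_{j<i} ((v_i · u_j) / (u_j · u_j)) · u_j.

Step by step this gives:
  u_1 = (1, 2, -1)
  u_2 = (4, -1, 2)
  u_3 = (1/14, -1/7, -3/14)

Orthogonality check:
  u_2 · u_1 = 0 (should be 0)
  u_3 · u_1 = 0 (should be 0)
  u_3 · u_2 = 0 (should be 0)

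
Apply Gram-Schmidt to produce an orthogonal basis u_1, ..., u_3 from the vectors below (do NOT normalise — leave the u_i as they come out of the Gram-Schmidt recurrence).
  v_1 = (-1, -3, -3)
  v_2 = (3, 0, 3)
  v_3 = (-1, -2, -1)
Orthogonal basis:
  u_1 = (-1, -3, -3)
  u_2 = (45/19, -36/19, 21/19)
  u_3 = (-6/11, -4/11, 6/11)

Apply the Gram-Schmidt recurrence
  u_1 = v_1
  u_i = v_i − Σ_{j<i} ((v_i · u_j) / (u_j · u_j)) · u_j.

Step by step this gives:
  u_1 = (-1, -3, -3)
  u_2 = (45/19, -36/19, 21/19)
  u_3 = (-6/11, -4/11, 6/11)

Orthogonality check:
  u_2 · u_1 = 0 (should be 0)
  u_3 · u_1 = 0 (should be 0)
  u_3 · u_2 = 0 (should be 0)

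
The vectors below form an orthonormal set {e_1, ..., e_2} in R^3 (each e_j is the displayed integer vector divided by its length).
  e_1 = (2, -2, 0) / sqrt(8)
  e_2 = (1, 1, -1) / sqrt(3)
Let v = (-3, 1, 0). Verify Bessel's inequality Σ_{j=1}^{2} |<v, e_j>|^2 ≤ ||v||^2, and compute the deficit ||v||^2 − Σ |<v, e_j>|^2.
Σ |<v, e_j>|^2 = 28/3; ||v||^2 = 10; deficit = 2/3

Write each e_j = u_j / sqrt(<u_j, u_j>) where u_j is the displayed integer vector. Then <v, e_j> = <v, u_j> / sqrt(<u_j, u_j>), so |<v, e_j>|^2 = <v, u_j>^2 / <u_j, u_j>.
Coefficients: <v, e_1> = -8/sqrt(8), <v, e_2> = -2/sqrt(3).
Square and sum: Σ |<v, e_j>|^2 = 28/3.
Compute ||v||^2 = v·v = 10.
Deficit = 10 − 28/3 = 2/3 ≥ 0, confirming Bessel's inequality. (The deficit equals ||v − Σ <v,e_j> e_j||^2, the squared distance from v to span{e_j}.)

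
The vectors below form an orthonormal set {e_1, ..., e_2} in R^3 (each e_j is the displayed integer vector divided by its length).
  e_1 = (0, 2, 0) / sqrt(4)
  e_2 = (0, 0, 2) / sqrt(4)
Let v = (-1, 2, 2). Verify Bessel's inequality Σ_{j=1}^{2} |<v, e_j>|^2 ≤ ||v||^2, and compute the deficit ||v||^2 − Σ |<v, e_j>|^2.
Σ |<v, e_j>|^2 = 8; ||v||^2 = 9; deficit = 1

Write each e_j = u_j / sqrt(<u_j, u_j>) where u_j is the displayed integer vector. Then <v, e_j> = <v, u_j> / sqrt(<u_j, u_j>), so |<v, e_j>|^2 = <v, u_j>^2 / <u_j, u_j>.
Coefficients: <v, e_1> = 4/sqrt(4), <v, e_2> = 4/sqrt(4).
Square and sum: Σ |<v, e_j>|^2 = 8.
Compute ||v||^2 = v·v = 9.
Deficit = 9 − 8 = 1 ≥ 0, confirming Bessel's inequality. (The deficit equals ||v − Σ <v,e_j> e_j||^2, the squared distance from v to span{e_j}.)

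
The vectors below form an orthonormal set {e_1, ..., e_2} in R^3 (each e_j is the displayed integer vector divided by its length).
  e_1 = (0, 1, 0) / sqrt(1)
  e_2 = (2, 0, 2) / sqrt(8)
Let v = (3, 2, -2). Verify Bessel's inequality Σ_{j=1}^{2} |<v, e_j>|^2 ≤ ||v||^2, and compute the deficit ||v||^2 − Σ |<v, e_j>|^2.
Σ |<v, e_j>|^2 = 9/2; ||v||^2 = 17; deficit = 25/2

Write each e_j = u_j / sqrt(<u_j, u_j>) where u_j is the displayed integer vector. Then <v, e_j> = <v, u_j> / sqrt(<u_j, u_j>), so |<v, e_j>|^2 = <v, u_j>^2 / <u_j, u_j>.
Coefficients: <v, e_1> = 2/sqrt(1), <v, e_2> = 2/sqrt(8).
Square and sum: Σ |<v, e_j>|^2 = 9/2.
Compute ||v||^2 = v·v = 17.
Deficit = 17 − 9/2 = 25/2 ≥ 0, confirming Bessel's inequality. (The deficit equals ||v − Σ <v,e_j> e_j||^2, the squared distance from v to span{e_j}.)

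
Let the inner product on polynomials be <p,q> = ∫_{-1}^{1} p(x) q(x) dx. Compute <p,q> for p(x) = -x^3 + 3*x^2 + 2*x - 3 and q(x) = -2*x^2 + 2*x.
<p,q> = 52/15

Expand the product: p(x)·q(x) = 2*x^5 - 8*x^4 + 2*x^3 + 10*x^2 - 6*x.
∫_{-1}^{1} of each monomial x^k gives [2/(k+1) if k even, 0 if k odd]. Integrating term-by-term (or equivalently evaluating the antiderivative F(x) = x^6/3 - 8*x^5/5 + x^4/2 + 10*x^3/3 - 3*x^2 at the endpoints):
  F(1) − F(−1) = -13/30 − (-39/10) = 52/15.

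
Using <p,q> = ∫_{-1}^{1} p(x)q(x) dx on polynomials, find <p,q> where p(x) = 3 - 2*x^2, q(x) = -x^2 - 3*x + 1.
<p,q> = 52/15

Expand the product: p(x)·q(x) = 2*x^4 + 6*x^3 - 5*x^2 - 9*x + 3.
∫_{-1}^{1} of each monomial x^k gives [2/(k+1) if k even, 0 if k odd]. Integrating term-by-term (or equivalently evaluating the antiderivative F(x) = 2*x^5/5 + 3*x^4/2 - 5*x^3/3 - 9*x^2/2 + 3*x at the endpoints):
  F(1) − F(−1) = -19/15 − (-71/15) = 52/15.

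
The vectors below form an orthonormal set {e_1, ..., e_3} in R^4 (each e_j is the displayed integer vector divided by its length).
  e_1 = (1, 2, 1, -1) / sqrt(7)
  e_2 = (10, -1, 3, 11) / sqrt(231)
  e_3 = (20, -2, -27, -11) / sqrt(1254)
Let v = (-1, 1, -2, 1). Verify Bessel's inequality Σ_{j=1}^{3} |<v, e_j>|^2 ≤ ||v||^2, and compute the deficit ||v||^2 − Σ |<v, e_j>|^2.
Σ |<v, e_j>|^2 = 41/38; ||v||^2 = 7; deficit = 225/38

Write each e_j = u_j / sqrt(<u_j, u_j>) where u_j is the displayed integer vector. Then <v, e_j> = <v, u_j> / sqrt(<u_j, u_j>), so |<v, e_j>|^2 = <v, u_j>^2 / <u_j, u_j>.
Coefficients: <v, e_1> = -2/sqrt(7), <v, e_2> = -6/sqrt(231), <v, e_3> = 21/sqrt(1254).
Square and sum: Σ |<v, e_j>|^2 = 41/38.
Compute ||v||^2 = v·v = 7.
Deficit = 7 − 41/38 = 225/38 ≥ 0, confirming Bessel's inequality. (The deficit equals ||v − Σ <v,e_j> e_j||^2, the squared distance from v to span{e_j}.)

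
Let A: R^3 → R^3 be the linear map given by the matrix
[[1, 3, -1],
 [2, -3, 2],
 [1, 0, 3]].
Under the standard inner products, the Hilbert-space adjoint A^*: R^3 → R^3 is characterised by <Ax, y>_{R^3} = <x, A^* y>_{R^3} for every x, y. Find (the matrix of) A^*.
A^* = A^T =
[[1, 2, 1],
 [3, -3, 0],
 [-1, 2, 3]]

For real matrices with standard dot products, the defining identity <Ax, y> = <x, A^* y> gives (Ax)^T y = x^T (A^*) y, i.e. x^T A^T y = x^T (A^*) y. Since this holds for all x, y, we must have A^* = A^T. Therefore
A^* =
[[1, 2, 1],
 [3, -3, 0],
 [-1, 2, 3]].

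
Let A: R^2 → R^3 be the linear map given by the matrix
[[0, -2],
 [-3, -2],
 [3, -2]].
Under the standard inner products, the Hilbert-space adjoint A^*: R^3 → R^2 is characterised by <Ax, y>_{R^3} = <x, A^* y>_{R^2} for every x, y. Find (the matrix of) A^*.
A^* = A^T =
[[0, -3, 3],
 [-2, -2, -2]]

For real matrices with standard dot products, the defining identity <Ax, y> = <x, A^* y> gives (Ax)^T y = x^T (A^*) y, i.e. x^T A^T y = x^T (A^*) y. Since this holds for all x, y, we must have A^* = A^T. Therefore
A^* =
[[0, -3, 3],
 [-2, -2, -2]].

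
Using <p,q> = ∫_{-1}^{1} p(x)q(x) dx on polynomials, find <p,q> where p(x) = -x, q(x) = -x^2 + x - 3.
<p,q> = -2/3

Expand the product: p(x)·q(x) = x^3 - x^2 + 3*x.
∫_{-1}^{1} of each monomial x^k gives [2/(k+1) if k even, 0 if k odd]. Integrating term-by-term (or equivalently evaluating the antiderivative F(x) = x^4/4 - x^3/3 + 3*x^2/2 at the endpoints):
  F(1) − F(−1) = 17/12 − (25/12) = -2/3.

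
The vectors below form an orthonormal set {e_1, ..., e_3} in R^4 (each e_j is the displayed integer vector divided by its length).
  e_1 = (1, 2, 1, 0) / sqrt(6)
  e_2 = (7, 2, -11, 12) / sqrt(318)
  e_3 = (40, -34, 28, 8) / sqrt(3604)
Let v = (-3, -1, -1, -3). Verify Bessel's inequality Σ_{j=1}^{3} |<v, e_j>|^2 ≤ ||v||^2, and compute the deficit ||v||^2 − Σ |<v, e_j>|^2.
Σ |<v, e_j>|^2 = 315/17; ||v||^2 = 20; deficit = 25/17

Write each e_j = u_j / sqrt(<u_j, u_j>) where u_j is the displayed integer vector. Then <v, e_j> = <v, u_j> / sqrt(<u_j, u_j>), so |<v, e_j>|^2 = <v, u_j>^2 / <u_j, u_j>.
Coefficients: <v, e_1> = -6/sqrt(6), <v, e_2> = -48/sqrt(318), <v, e_3> = -138/sqrt(3604).
Square and sum: Σ |<v, e_j>|^2 = 315/17.
Compute ||v||^2 = v·v = 20.
Deficit = 20 − 315/17 = 25/17 ≥ 0, confirming Bessel's inequality. (The deficit equals ||v − Σ <v,e_j> e_j||^2, the squared distance from v to span{e_j}.)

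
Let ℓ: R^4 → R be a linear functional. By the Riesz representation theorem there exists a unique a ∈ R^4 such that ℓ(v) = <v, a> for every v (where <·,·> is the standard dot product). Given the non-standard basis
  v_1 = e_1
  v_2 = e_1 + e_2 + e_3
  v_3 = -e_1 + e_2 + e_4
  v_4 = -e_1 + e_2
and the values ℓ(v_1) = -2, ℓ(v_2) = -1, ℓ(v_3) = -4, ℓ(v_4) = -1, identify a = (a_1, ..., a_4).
a = (-2, -3, 4, -3)

Write a = (a_1, ..., a_4) in the standard basis. For each basis vector v_i, ℓ(v_i) = <v_i, a> is a linear equation in the a_j's. Collect the n equations into a matrix system V a = ℓ, where row i of V is v_i (expressed in the standard basis). Since V is invertible (lower-triangular with 1s on the diagonal, up to permutation), solve by back-substitution:
  V =
[[1, 0, 0, 0],
 [1, 1, 1, 0],
 [-1, 1, 0, 1],
 [-1, 1, 0, 0]]
  V a = (-2, -1, -4, -1)
Solving gives a = (-2, -3, 4, -3).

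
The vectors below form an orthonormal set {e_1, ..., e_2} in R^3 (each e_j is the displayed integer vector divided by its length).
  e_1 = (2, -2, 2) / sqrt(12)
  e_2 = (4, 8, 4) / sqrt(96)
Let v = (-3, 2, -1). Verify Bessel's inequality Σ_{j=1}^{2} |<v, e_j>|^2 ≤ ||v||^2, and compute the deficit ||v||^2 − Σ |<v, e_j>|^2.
Σ |<v, e_j>|^2 = 12; ||v||^2 = 14; deficit = 2

Write each e_j = u_j / sqrt(<u_j, u_j>) where u_j is the displayed integer vector. Then <v, e_j> = <v, u_j> / sqrt(<u_j, u_j>), so |<v, e_j>|^2 = <v, u_j>^2 / <u_j, u_j>.
Coefficients: <v, e_1> = -12/sqrt(12), <v, e_2> = 0/sqrt(96).
Square and sum: Σ |<v, e_j>|^2 = 12.
Compute ||v||^2 = v·v = 14.
Deficit = 14 − 12 = 2 ≥ 0, confirming Bessel's inequality. (The deficit equals ||v − Σ <v,e_j> e_j||^2, the squared distance from v to span{e_j}.)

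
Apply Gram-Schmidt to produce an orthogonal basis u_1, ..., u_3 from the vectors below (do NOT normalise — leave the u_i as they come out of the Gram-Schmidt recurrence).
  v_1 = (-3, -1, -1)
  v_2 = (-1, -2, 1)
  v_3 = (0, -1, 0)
Orthogonal basis:
  u_1 = (-3, -1, -1)
  u_2 = (1/11, -18/11, 15/11)
  u_3 = (6/25, -8/25, -2/5)

Apply the Gram-Schmidt recurrence
  u_1 = v_1
  u_i = v_i − Σ_{j<i} ((v_i · u_j) / (u_j · u_j)) · u_j.

Step by step this gives:
  u_1 = (-3, -1, -1)
  u_2 = (1/11, -18/11, 15/11)
  u_3 = (6/25, -8/25, -2/5)

Orthogonality check:
  u_2 · u_1 = 0 (should be 0)
  u_3 · u_1 = 0 (should be 0)
  u_3 · u_2 = 0 (should be 0)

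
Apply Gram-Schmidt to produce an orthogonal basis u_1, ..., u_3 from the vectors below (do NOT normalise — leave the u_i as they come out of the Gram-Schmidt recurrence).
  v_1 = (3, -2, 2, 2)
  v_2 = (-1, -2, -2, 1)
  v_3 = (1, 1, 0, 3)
Orthogonal basis:
  u_1 = (3, -2, 2, 2)
  u_2 = (-6/7, -44/21, -40/21, 23/21)
  u_3 = (6/209, 33/19, -126/209, 480/209)

Apply the Gram-Schmidt recurrence
  u_1 = v_1
  u_i = v_i − Σ_{j<i} ((v_i · u_j) / (u_j · u_j)) · u_j.

Step by step this gives:
  u_1 = (3, -2, 2, 2)
  u_2 = (-6/7, -44/21, -40/21, 23/21)
  u_3 = (6/209, 33/19, -126/209, 480/209)

Orthogonality check:
  u_2 · u_1 = 0 (should be 0)
  u_3 · u_1 = 0 (should be 0)
  u_3 · u_2 = 0 (should be 0)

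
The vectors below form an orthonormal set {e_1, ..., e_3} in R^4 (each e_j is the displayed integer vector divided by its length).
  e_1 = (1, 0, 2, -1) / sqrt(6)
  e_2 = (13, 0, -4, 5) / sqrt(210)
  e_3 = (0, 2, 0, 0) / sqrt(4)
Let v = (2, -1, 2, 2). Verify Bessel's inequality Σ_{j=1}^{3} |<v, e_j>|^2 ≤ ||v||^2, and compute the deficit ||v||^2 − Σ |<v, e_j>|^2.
Σ |<v, e_j>|^2 = 37/5; ||v||^2 = 13; deficit = 28/5

Write each e_j = u_j / sqrt(<u_j, u_j>) where u_j is the displayed integer vector. Then <v, e_j> = <v, u_j> / sqrt(<u_j, u_j>), so |<v, e_j>|^2 = <v, u_j>^2 / <u_j, u_j>.
Coefficients: <v, e_1> = 4/sqrt(6), <v, e_2> = 28/sqrt(210), <v, e_3> = -2/sqrt(4).
Square and sum: Σ |<v, e_j>|^2 = 37/5.
Compute ||v||^2 = v·v = 13.
Deficit = 13 − 37/5 = 28/5 ≥ 0, confirming Bessel's inequality. (The deficit equals ||v − Σ <v,e_j> e_j||^2, the squared distance from v to span{e_j}.)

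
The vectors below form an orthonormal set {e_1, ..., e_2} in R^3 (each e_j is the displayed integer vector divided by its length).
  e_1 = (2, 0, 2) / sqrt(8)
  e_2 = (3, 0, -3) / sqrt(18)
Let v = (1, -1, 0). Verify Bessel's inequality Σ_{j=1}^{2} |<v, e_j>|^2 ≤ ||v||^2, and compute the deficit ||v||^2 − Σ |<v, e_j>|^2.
Σ |<v, e_j>|^2 = 1; ||v||^2 = 2; deficit = 1

Write each e_j = u_j / sqrt(<u_j, u_j>) where u_j is the displayed integer vector. Then <v, e_j> = <v, u_j> / sqrt(<u_j, u_j>), so |<v, e_j>|^2 = <v, u_j>^2 / <u_j, u_j>.
Coefficients: <v, e_1> = 2/sqrt(8), <v, e_2> = 3/sqrt(18).
Square and sum: Σ |<v, e_j>|^2 = 1.
Compute ||v||^2 = v·v = 2.
Deficit = 2 − 1 = 1 ≥ 0, confirming Bessel's inequality. (The deficit equals ||v − Σ <v,e_j> e_j||^2, the squared distance from v to span{e_j}.)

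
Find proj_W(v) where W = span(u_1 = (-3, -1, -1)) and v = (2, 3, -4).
proj_W(v) = (15/11, 5/11, 5/11)

Set up U = [u_1 | ... | u_1] ∈ R^(3×1). The projector onto W = col(U) is P = U (U^T U)^(-1) U^T.
Compute U^T U =
  [11],
and U^T v = (-5).
Solve U^T U · c = U^T v for the coefficients: c = (-5/11). The projection is proj_W(v) = U c.
Check: (v - proj_W(v)) · u_1 = 0  (should be 0).
Result: proj_W(v) = (15/11, 5/11, 5/11).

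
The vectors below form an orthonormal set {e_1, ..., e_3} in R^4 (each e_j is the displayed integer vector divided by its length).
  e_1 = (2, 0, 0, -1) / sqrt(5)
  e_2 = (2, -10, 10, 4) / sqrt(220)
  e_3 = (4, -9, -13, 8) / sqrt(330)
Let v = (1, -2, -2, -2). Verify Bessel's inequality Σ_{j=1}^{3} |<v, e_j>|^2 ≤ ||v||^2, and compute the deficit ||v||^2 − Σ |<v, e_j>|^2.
Σ |<v, e_j>|^2 = 97/15; ||v||^2 = 13; deficit = 98/15

Write each e_j = u_j / sqrt(<u_j, u_j>) where u_j is the displayed integer vector. Then <v, e_j> = <v, u_j> / sqrt(<u_j, u_j>), so |<v, e_j>|^2 = <v, u_j>^2 / <u_j, u_j>.
Coefficients: <v, e_1> = 4/sqrt(5), <v, e_2> = -6/sqrt(220), <v, e_3> = 32/sqrt(330).
Square and sum: Σ |<v, e_j>|^2 = 97/15.
Compute ||v||^2 = v·v = 13.
Deficit = 13 − 97/15 = 98/15 ≥ 0, confirming Bessel's inequality. (The deficit equals ||v − Σ <v,e_j> e_j||^2, the squared distance from v to span{e_j}.)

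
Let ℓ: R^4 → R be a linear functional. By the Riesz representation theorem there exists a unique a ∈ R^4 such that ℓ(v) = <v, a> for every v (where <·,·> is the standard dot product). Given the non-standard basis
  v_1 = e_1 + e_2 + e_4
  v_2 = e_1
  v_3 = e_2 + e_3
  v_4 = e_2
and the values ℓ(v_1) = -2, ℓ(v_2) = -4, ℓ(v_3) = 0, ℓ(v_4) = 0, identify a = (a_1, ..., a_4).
a = (-4, 0, 0, 2)

Write a = (a_1, ..., a_4) in the standard basis. For each basis vector v_i, ℓ(v_i) = <v_i, a> is a linear equation in the a_j's. Collect the n equations into a matrix system V a = ℓ, where row i of V is v_i (expressed in the standard basis). Since V is invertible (lower-triangular with 1s on the diagonal, up to permutation), solve by back-substitution:
  V =
[[1, 1, 0, 1],
 [1, 0, 0, 0],
 [0, 1, 1, 0],
 [0, 1, 0, 0]]
  V a = (-2, -4, 0, 0)
Solving gives a = (-4, 0, 0, 2).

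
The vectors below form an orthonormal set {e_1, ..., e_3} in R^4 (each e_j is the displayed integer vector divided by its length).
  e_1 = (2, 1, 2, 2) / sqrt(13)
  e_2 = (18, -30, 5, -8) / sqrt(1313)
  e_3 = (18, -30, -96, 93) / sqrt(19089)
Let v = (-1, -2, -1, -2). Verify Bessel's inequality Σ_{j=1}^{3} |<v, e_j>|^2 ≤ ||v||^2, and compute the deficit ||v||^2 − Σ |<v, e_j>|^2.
Σ |<v, e_j>|^2 = 209/21; ||v||^2 = 10; deficit = 1/21

Write each e_j = u_j / sqrt(<u_j, u_j>) where u_j is the displayed integer vector. Then <v, e_j> = <v, u_j> / sqrt(<u_j, u_j>), so |<v, e_j>|^2 = <v, u_j>^2 / <u_j, u_j>.
Coefficients: <v, e_1> = -10/sqrt(13), <v, e_2> = 53/sqrt(1313), <v, e_3> = -48/sqrt(19089).
Square and sum: Σ |<v, e_j>|^2 = 209/21.
Compute ||v||^2 = v·v = 10.
Deficit = 10 − 209/21 = 1/21 ≥ 0, confirming Bessel's inequality. (The deficit equals ||v − Σ <v,e_j> e_j||^2, the squared distance from v to span{e_j}.)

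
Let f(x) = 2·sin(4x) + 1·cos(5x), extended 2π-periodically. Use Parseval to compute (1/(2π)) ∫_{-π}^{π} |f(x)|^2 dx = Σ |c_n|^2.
Σ |c_n|^2 = 5/2

Expand |f|^2 and use orthogonality of {sin(nx), cos(mx)} on [-π, π]:
  ∫_{-π}^{π} sin(nx)^2 dx = π, ∫ cos(mx)^2 dx = π, and cross terms integrate to 0.
So ∫_{-π}^{π} f(x)^2 dx = 2^2 · π + 1^2 · π = (4 + 1)π.
Divide by 2π: (4 + 1)/2 = 5/2.
By Parseval, this equals Σ |c_n|^2.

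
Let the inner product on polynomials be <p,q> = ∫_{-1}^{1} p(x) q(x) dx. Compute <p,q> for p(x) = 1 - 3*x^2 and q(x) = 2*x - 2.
<p,q> = 0

Expand the product: p(x)·q(x) = -6*x^3 + 6*x^2 + 2*x - 2.
∫_{-1}^{1} of each monomial x^k gives [2/(k+1) if k even, 0 if k odd]. Integrating term-by-term (or equivalently evaluating the antiderivative F(x) = -3*x^4/2 + 2*x^3 + x^2 - 2*x at the endpoints):
  F(1) − F(−1) = -1/2 − (-1/2) = 0.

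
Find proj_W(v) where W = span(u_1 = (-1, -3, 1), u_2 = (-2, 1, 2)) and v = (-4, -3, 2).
proj_W(v) = (-3, -3, 3)

Set up U = [u_1 | ... | u_2] ∈ R^(3×2). The projector onto W = col(U) is P = U (U^T U)^(-1) U^T.
Compute U^T U =
  [11, 1]
  [1, 9],
and U^T v = (15, 9).
Solve U^T U · c = U^T v for the coefficients: c = (9/7, 6/7). The projection is proj_W(v) = U c.
Check: (v - proj_W(v)) · u_1 = 0  (should be 0).
Check: (v - proj_W(v)) · u_2 = 0  (should be 0).
Result: proj_W(v) = (-3, -3, 3).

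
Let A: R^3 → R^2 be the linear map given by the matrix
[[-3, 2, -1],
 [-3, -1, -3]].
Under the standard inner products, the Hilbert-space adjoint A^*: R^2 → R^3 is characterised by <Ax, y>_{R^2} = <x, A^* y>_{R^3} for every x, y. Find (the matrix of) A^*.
A^* = A^T =
[[-3, -3],
 [2, -1],
 [-1, -3]]

For real matrices with standard dot products, the defining identity <Ax, y> = <x, A^* y> gives (Ax)^T y = x^T (A^*) y, i.e. x^T A^T y = x^T (A^*) y. Since this holds for all x, y, we must have A^* = A^T. Therefore
A^* =
[[-3, -3],
 [2, -1],
 [-1, -3]].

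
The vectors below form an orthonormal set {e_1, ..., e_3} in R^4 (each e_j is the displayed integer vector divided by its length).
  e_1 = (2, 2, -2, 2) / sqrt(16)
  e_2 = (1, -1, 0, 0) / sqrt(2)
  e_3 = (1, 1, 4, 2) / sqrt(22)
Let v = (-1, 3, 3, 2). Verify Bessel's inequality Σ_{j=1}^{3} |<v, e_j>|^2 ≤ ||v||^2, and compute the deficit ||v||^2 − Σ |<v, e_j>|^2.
Σ |<v, e_j>|^2 = 1011/44; ||v||^2 = 23; deficit = 1/44

Write each e_j = u_j / sqrt(<u_j, u_j>) where u_j is the displayed integer vector. Then <v, e_j> = <v, u_j> / sqrt(<u_j, u_j>), so |<v, e_j>|^2 = <v, u_j>^2 / <u_j, u_j>.
Coefficients: <v, e_1> = 2/sqrt(16), <v, e_2> = -4/sqrt(2), <v, e_3> = 18/sqrt(22).
Square and sum: Σ |<v, e_j>|^2 = 1011/44.
Compute ||v||^2 = v·v = 23.
Deficit = 23 − 1011/44 = 1/44 ≥ 0, confirming Bessel's inequality. (The deficit equals ||v − Σ <v,e_j> e_j||^2, the squared distance from v to span{e_j}.)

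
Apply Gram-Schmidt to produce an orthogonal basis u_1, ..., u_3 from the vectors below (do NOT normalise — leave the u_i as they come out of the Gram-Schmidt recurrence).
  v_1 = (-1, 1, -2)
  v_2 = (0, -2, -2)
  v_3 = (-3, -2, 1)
Orthogonal basis:
  u_1 = (-1, 1, -2)
  u_2 = (1/3, -7/3, -4/3)
  u_3 = (-36/11, -12/11, 12/11)

Apply the Gram-Schmidt recurrence
  u_1 = v_1
  u_i = v_i − Σ_{j<i} ((v_i · u_j) / (u_j · u_j)) · u_j.

Step by step this gives:
  u_1 = (-1, 1, -2)
  u_2 = (1/3, -7/3, -4/3)
  u_3 = (-36/11, -12/11, 12/11)

Orthogonality check:
  u_2 · u_1 = 0 (should be 0)
  u_3 · u_1 = 0 (should be 0)
  u_3 · u_2 = 0 (should be 0)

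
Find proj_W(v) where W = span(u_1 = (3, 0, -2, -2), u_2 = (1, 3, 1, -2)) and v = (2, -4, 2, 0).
proj_W(v) = (32/115, -219/115, -143/115, 76/115)

Set up U = [u_1 | ... | u_2] ∈ R^(4×2). The projector onto W = col(U) is P = U (U^T U)^(-1) U^T.
Compute U^T U =
  [17, 5]
  [5, 15],
and U^T v = (2, -8).
Solve U^T U · c = U^T v for the coefficients: c = (7/23, -73/115). The projection is proj_W(v) = U c.
Check: (v - proj_W(v)) · u_1 = 0  (should be 0).
Check: (v - proj_W(v)) · u_2 = 0  (should be 0).
Result: proj_W(v) = (32/115, -219/115, -143/115, 76/115).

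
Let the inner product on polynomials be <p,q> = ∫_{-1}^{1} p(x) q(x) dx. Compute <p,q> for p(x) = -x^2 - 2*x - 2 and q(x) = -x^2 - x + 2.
<p,q> = -94/15

Expand the product: p(x)·q(x) = x^4 + 3*x^3 + 2*x^2 - 2*x - 4.
∫_{-1}^{1} of each monomial x^k gives [2/(k+1) if k even, 0 if k odd]. Integrating term-by-term (or equivalently evaluating the antiderivative F(x) = x^5/5 + 3*x^4/4 + 2*x^3/3 - x^2 - 4*x at the endpoints):
  F(1) − F(−1) = -203/60 − (173/60) = -94/15.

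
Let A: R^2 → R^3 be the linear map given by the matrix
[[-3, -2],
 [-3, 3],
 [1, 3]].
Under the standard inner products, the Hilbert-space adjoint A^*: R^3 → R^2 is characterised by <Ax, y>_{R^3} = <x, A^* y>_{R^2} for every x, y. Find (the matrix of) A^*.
A^* = A^T =
[[-3, -3, 1],
 [-2, 3, 3]]

For real matrices with standard dot products, the defining identity <Ax, y> = <x, A^* y> gives (Ax)^T y = x^T (A^*) y, i.e. x^T A^T y = x^T (A^*) y. Since this holds for all x, y, we must have A^* = A^T. Therefore
A^* =
[[-3, -3, 1],
 [-2, 3, 3]].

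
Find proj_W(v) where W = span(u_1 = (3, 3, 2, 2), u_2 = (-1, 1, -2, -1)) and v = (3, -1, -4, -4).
proj_W(v) = (-107/73, 41/73, -170/73, -96/73)

Set up U = [u_1 | ... | u_2] ∈ R^(4×2). The projector onto W = col(U) is P = U (U^T U)^(-1) U^T.
Compute U^T U =
  [26, -6]
  [-6, 7],
and U^T v = (-10, 8).
Solve U^T U · c = U^T v for the coefficients: c = (-11/73, 74/73). The projection is proj_W(v) = U c.
Check: (v - proj_W(v)) · u_1 = 0  (should be 0).
Check: (v - proj_W(v)) · u_2 = 0  (should be 0).
Result: proj_W(v) = (-107/73, 41/73, -170/73, -96/73).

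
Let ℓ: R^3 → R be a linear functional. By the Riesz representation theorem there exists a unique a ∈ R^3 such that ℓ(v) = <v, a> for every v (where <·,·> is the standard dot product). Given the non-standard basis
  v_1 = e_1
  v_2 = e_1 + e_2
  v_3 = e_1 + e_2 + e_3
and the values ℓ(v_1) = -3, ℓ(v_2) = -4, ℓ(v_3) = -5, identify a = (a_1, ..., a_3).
a = (-3, -1, -1)

Write a = (a_1, ..., a_3) in the standard basis. For each basis vector v_i, ℓ(v_i) = <v_i, a> is a linear equation in the a_j's. Collect the n equations into a matrix system V a = ℓ, where row i of V is v_i (expressed in the standard basis). Since V is invertible (lower-triangular with 1s on the diagonal, up to permutation), solve by back-substitution:
  V =
[[1, 0, 0],
 [1, 1, 0],
 [1, 1, 1]]
  V a = (-3, -4, -5)
Solving gives a = (-3, -1, -1).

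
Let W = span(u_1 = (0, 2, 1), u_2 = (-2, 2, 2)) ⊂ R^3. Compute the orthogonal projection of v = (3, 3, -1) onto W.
proj_W(v) = (10/3, 8/3, -1/3)

Set up U = [u_1 | ... | u_2] ∈ R^(3×2). The projector onto W = col(U) is P = U (U^T U)^(-1) U^T.
Compute U^T U =
  [5, 6]
  [6, 12],
and U^T v = (5, -2).
Solve U^T U · c = U^T v for the coefficients: c = (3, -5/3). The projection is proj_W(v) = U c.
Check: (v - proj_W(v)) · u_1 = 0  (should be 0).
Check: (v - proj_W(v)) · u_2 = 0  (should be 0).
Result: proj_W(v) = (10/3, 8/3, -1/3).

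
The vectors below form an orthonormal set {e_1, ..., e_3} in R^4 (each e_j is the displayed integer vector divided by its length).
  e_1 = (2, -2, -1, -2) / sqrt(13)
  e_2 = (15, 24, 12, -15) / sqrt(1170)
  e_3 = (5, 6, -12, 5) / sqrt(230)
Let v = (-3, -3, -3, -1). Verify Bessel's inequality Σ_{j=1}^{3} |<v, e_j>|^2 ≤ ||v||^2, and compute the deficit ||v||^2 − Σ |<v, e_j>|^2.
Σ |<v, e_j>|^2 = 419/23; ||v||^2 = 28; deficit = 225/23

Write each e_j = u_j / sqrt(<u_j, u_j>) where u_j is the displayed integer vector. Then <v, e_j> = <v, u_j> / sqrt(<u_j, u_j>), so |<v, e_j>|^2 = <v, u_j>^2 / <u_j, u_j>.
Coefficients: <v, e_1> = 5/sqrt(13), <v, e_2> = -138/sqrt(1170), <v, e_3> = -2/sqrt(230).
Square and sum: Σ |<v, e_j>|^2 = 419/23.
Compute ||v||^2 = v·v = 28.
Deficit = 28 − 419/23 = 225/23 ≥ 0, confirming Bessel's inequality. (The deficit equals ||v − Σ <v,e_j> e_j||^2, the squared distance from v to span{e_j}.)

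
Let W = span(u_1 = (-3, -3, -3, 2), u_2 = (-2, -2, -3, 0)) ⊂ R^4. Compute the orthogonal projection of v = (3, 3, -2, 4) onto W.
proj_W(v) = (15/43, 15/43, 66/43, 58/43)

Set up U = [u_1 | ... | u_2] ∈ R^(4×2). The projector onto W = col(U) is P = U (U^T U)^(-1) U^T.
Compute U^T U =
  [31, 21]
  [21, 17],
and U^T v = (-4, -6).
Solve U^T U · c = U^T v for the coefficients: c = (29/43, -51/43). The projection is proj_W(v) = U c.
Check: (v - proj_W(v)) · u_1 = 0  (should be 0).
Check: (v - proj_W(v)) · u_2 = 0  (should be 0).
Result: proj_W(v) = (15/43, 15/43, 66/43, 58/43).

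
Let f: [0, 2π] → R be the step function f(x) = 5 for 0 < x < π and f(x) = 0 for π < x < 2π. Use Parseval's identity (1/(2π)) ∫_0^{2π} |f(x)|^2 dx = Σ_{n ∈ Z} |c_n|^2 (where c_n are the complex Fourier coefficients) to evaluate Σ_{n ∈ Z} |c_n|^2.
Σ |c_n|^2 = 25/2

Parseval equates the L^2 energy of f (normalised by 1/(2π)) with the ℓ^2 sum of its Fourier coefficients: (1/(2π)) ∫_0^{2π} |f|^2 = Σ |c_n|^2.
Compute the left side: (1/(2π)) [∫_0^π 5^2 dx + ∫_π^{2π} 0^2 dx] = (1/(2π)) · (25π + 0π) = (25 + 0)/2 = 25/2.
So Σ_{n ∈ Z} |c_n|^2 = 25/2.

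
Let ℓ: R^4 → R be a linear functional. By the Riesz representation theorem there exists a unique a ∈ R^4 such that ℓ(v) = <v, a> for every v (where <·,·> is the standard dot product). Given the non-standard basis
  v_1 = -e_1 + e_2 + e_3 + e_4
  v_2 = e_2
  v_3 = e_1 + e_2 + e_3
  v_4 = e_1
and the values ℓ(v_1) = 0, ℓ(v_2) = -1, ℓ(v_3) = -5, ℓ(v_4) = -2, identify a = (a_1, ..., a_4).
a = (-2, -1, -2, 1)

Write a = (a_1, ..., a_4) in the standard basis. For each basis vector v_i, ℓ(v_i) = <v_i, a> is a linear equation in the a_j's. Collect the n equations into a matrix system V a = ℓ, where row i of V is v_i (expressed in the standard basis). Since V is invertible (lower-triangular with 1s on the diagonal, up to permutation), solve by back-substitution:
  V =
[[-1, 1, 1, 1],
 [0, 1, 0, 0],
 [1, 1, 1, 0],
 [1, 0, 0, 0]]
  V a = (0, -1, -5, -2)
Solving gives a = (-2, -1, -2, 1).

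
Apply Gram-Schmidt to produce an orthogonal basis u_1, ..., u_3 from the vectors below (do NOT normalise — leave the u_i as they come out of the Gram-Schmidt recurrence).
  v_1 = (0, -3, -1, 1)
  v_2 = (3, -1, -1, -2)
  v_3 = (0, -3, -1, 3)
Orthogonal basis:
  u_1 = (0, -3, -1, 1)
  u_2 = (3, -5/11, -9/11, -24/11)
  u_3 = (144/161, 66/161, -10/161, 188/161)

Apply the Gram-Schmidt recurrence
  u_1 = v_1
  u_i = v_i − Σ_{j<i} ((v_i · u_j) / (u_j · u_j)) · u_j.

Step by step this gives:
  u_1 = (0, -3, -1, 1)
  u_2 = (3, -5/11, -9/11, -24/11)
  u_3 = (144/161, 66/161, -10/161, 188/161)

Orthogonality check:
  u_2 · u_1 = 0 (should be 0)
  u_3 · u_1 = 0 (should be 0)
  u_3 · u_2 = 0 (should be 0)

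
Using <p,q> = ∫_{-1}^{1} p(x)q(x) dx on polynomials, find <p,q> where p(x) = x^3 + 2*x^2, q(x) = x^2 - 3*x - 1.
<p,q> = -26/15

Expand the product: p(x)·q(x) = x^5 - x^4 - 7*x^3 - 2*x^2.
∫_{-1}^{1} of each monomial x^k gives [2/(k+1) if k even, 0 if k odd]. Integrating term-by-term (or equivalently evaluating the antiderivative F(x) = x^6/6 - x^5/5 - 7*x^4/4 - 2*x^3/3 at the endpoints):
  F(1) − F(−1) = -49/20 − (-43/60) = -26/15.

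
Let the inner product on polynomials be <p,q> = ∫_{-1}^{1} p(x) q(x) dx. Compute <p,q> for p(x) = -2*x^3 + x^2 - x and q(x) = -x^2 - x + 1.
<p,q> = 26/15

Expand the product: p(x)·q(x) = 2*x^5 + x^4 - 2*x^3 + 2*x^2 - x.
∫_{-1}^{1} of each monomial x^k gives [2/(k+1) if k even, 0 if k odd]. Integrating term-by-term (or equivalently evaluating the antiderivative F(x) = x^6/3 + x^5/5 - x^4/2 + 2*x^3/3 - x^2/2 at the endpoints):
  F(1) − F(−1) = 1/5 − (-23/15) = 26/15.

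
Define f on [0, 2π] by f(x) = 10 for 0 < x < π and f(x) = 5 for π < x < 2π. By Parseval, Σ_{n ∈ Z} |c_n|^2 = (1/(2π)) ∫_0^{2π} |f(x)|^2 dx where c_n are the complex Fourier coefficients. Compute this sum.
Σ |c_n|^2 = 125/2

Parseval equates the L^2 energy of f (normalised by 1/(2π)) with the ℓ^2 sum of its Fourier coefficients: (1/(2π)) ∫_0^{2π} |f|^2 = Σ |c_n|^2.
Compute the left side: (1/(2π)) [∫_0^π 10^2 dx + ∫_π^{2π} 5^2 dx] = (1/(2π)) · (100π + 25π) = (100 + 25)/2 = 125/2.
So Σ_{n ∈ Z} |c_n|^2 = 125/2.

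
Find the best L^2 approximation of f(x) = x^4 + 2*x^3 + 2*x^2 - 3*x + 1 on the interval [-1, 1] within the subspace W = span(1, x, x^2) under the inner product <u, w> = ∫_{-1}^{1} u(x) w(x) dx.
g(x) = 20*x^2/7 - 9*x/5 + 32/35

The best approximation g ∈ W is the orthogonal projection of f onto W. Writing g = a_0 + a_1 x + a_2 x^2, the coefficients solve the normal equations G · a = b where
  G_{ij} = <φ_i, φ_j> and b_i = <f, φ_i>, with φ_0 = 1, φ_1 = x, φ_2 = x^2.
G =
  [2, 0, 2/3]
  [0, 2/3, 0]
  [2/3, 0, 2/5],
b = (56/15, -6/5, 184/105).
Solving gives a_0 = 32/35, a_1 = -9/5, a_2 = 20/7, so
  g(x) = 20*x^2/7 - 9*x/5 + 32/35.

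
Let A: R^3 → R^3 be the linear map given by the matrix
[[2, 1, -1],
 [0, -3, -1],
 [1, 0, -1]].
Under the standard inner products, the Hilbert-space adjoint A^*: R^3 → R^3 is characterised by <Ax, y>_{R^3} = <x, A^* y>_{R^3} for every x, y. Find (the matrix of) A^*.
A^* = A^T =
[[2, 0, 1],
 [1, -3, 0],
 [-1, -1, -1]]

For real matrices with standard dot products, the defining identity <Ax, y> = <x, A^* y> gives (Ax)^T y = x^T (A^*) y, i.e. x^T A^T y = x^T (A^*) y. Since this holds for all x, y, we must have A^* = A^T. Therefore
A^* =
[[2, 0, 1],
 [1, -3, 0],
 [-1, -1, -1]].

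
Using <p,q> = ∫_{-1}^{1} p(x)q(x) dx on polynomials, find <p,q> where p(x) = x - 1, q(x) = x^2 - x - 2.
<p,q> = 8/3

Expand the product: p(x)·q(x) = x^3 - 2*x^2 - x + 2.
∫_{-1}^{1} of each monomial x^k gives [2/(k+1) if k even, 0 if k odd]. Integrating term-by-term (or equivalently evaluating the antiderivative F(x) = x^4/4 - 2*x^3/3 - x^2/2 + 2*x at the endpoints):
  F(1) − F(−1) = 13/12 − (-19/12) = 8/3.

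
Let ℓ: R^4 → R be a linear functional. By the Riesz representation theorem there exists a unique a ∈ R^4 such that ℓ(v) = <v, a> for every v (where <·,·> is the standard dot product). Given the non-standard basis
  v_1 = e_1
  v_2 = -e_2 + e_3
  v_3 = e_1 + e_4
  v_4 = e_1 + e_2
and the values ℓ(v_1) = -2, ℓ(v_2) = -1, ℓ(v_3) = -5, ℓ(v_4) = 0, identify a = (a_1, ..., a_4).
a = (-2, 2, 1, -3)

Write a = (a_1, ..., a_4) in the standard basis. For each basis vector v_i, ℓ(v_i) = <v_i, a> is a linear equation in the a_j's. Collect the n equations into a matrix system V a = ℓ, where row i of V is v_i (expressed in the standard basis). Since V is invertible (lower-triangular with 1s on the diagonal, up to permutation), solve by back-substitution:
  V =
[[1, 0, 0, 0],
 [0, -1, 1, 0],
 [1, 0, 0, 1],
 [1, 1, 0, 0]]
  V a = (-2, -1, -5, 0)
Solving gives a = (-2, 2, 1, -3).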